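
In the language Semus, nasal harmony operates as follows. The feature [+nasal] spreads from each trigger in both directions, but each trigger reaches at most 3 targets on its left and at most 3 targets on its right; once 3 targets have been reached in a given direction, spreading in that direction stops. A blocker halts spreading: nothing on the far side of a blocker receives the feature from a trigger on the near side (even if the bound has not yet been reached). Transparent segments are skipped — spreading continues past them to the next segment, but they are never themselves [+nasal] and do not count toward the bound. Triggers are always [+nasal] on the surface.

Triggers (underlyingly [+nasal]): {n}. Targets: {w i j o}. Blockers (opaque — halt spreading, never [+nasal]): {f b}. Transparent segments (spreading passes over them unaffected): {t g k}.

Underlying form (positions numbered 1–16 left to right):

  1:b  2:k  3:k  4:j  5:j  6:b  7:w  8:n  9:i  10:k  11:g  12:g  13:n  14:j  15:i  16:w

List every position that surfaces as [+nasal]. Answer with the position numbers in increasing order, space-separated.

From /n/ at 8 rightward: 9 /i/ → [+nasal]; 10 /k/ transparent; 11 /g/ transparent; 12 /g/ transparent; 13 /n/ is itself a trigger — this domain ends here.
From /n/ at 8 leftward: 7 /w/ → [+nasal]; 6 /b/ blocks.
From /n/ at 13 rightward: 14 /j/ → [+nasal]; 15 /i/ → [+nasal]; 16 /w/ → [+nasal]; bound reached.
From /n/ at 13 leftward: 12 /g/ transparent; 11 /g/ transparent; 10 /k/ transparent; 9 /i/ → [+nasal]; 8 /n/ is itself a trigger — this domain ends here.
Targets with no active source: positions 4 5 stay [-nasal].

7 8 9 13 14 15 16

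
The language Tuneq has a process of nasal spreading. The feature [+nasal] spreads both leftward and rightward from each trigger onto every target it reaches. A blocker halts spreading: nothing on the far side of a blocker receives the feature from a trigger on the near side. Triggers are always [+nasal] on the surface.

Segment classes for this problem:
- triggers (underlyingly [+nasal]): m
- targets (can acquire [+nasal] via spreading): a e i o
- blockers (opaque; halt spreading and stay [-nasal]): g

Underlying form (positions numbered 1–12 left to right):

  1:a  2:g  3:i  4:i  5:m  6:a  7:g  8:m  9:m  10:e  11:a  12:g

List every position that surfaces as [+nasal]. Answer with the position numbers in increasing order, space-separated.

3 4 5 6 8 9 10 11

From /m/ at 5 rightward: 6 /a/ → [+nasal]; 7 /g/ blocks.
From /m/ at 5 leftward: 4 /i/ → [+nasal]; 3 /i/ → [+nasal]; 2 /g/ blocks.
From /m/ at 8 rightward: 9 /m/ is itself a trigger — this domain ends here.
From /m/ at 8 leftward: 7 /g/ blocks.
From /m/ at 9 rightward: 10 /e/ → [+nasal]; 11 /a/ → [+nasal]; 12 /g/ blocks.
From /m/ at 9 leftward: 8 /m/ is itself a trigger — this domain ends here.
Target with no active source: position 1 stays [-nasal].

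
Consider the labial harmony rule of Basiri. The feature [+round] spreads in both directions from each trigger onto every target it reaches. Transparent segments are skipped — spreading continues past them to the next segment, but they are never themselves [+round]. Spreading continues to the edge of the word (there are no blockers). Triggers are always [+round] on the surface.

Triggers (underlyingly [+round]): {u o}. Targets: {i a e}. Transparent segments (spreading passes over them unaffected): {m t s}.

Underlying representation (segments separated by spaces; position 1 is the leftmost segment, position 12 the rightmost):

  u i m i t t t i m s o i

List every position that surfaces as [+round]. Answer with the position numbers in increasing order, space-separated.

1 2 4 8 11 12

From /u/ at 1 rightward: 2 /i/ → [+round]; 3 /m/ transparent; 4 /i/ → [+round]; 5 /t/ transparent; 6 /t/ transparent; 7 /t/ transparent; 8 /i/ → [+round]; 9 /m/ transparent; 10 /s/ transparent; 11 /o/ is itself a trigger — this domain ends here.
From /u/ at 1 leftward: word edge.
From /o/ at 11 rightward: 12 /i/ → [+round]; word edge.
From /o/ at 11 leftward: 10 /s/ transparent; 9 /m/ transparent; 8 /i/ → [+round]; 7 /t/ transparent; 6 /t/ transparent; 5 /t/ transparent; 4 /i/ → [+round]; 3 /m/ transparent; 2 /i/ → [+round]; 1 /u/ is itself a trigger — this domain ends here.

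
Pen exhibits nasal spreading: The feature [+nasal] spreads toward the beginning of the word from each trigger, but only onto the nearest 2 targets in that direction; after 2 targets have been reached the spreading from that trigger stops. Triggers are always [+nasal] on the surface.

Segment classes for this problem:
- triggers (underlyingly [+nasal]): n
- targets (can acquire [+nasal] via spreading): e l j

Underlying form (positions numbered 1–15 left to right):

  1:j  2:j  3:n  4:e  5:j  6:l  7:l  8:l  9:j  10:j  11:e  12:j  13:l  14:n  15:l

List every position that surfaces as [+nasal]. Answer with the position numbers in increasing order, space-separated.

1 2 3 12 13 14

From /n/ at 3 leftward: 2 /j/ → [+nasal]; 1 /j/ → [+nasal]; bound reached.
From /n/ at 14 leftward: 13 /l/ → [+nasal]; 12 /j/ → [+nasal]; bound reached.
Targets with no active source: positions 4 5 6 7 8 9 10 11 15 stay [-nasal].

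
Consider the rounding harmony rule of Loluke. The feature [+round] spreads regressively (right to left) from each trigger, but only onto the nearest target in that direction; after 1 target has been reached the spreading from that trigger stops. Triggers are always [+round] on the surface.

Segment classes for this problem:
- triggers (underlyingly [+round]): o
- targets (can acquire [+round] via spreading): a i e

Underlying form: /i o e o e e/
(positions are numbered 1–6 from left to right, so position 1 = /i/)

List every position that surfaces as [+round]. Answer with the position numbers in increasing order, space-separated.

From /o/ at 2 leftward: 1 /i/ → [+round]; bound reached.
From /o/ at 4 leftward: 3 /e/ → [+round]; bound reached.
Targets with no active source: positions 5 6 stay [-round].

1 2 3 4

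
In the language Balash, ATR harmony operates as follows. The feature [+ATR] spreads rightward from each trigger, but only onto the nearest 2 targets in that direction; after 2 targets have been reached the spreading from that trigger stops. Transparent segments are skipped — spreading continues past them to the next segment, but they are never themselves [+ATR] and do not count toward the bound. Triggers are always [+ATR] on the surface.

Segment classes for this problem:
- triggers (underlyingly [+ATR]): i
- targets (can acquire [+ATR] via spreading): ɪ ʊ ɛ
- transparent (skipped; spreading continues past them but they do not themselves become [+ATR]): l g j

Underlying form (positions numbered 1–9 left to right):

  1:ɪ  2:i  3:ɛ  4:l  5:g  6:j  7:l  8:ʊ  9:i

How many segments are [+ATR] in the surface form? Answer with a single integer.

From /i/ at 2 rightward: 3 /ɛ/ → [+ATR]; 4 /l/ transparent; 5 /g/ transparent; 6 /j/ transparent; 7 /l/ transparent; 8 /ʊ/ → [+ATR]; bound reached.
From /i/ at 9 rightward: word edge.
Target with no active source: position 1 stays [-ATR].
[+ATR] positions on the surface: 2 3 8 9.

4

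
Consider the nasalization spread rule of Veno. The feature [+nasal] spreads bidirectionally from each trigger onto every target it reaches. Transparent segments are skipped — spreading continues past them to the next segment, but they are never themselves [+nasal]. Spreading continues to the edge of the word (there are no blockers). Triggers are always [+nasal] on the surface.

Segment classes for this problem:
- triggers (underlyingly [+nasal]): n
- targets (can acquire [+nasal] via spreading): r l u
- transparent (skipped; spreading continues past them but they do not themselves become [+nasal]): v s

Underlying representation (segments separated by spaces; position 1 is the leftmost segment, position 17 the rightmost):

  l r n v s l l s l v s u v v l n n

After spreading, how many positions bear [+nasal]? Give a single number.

From /n/ at 3 rightward: 4 /v/ transparent; 5 /s/ transparent; 6 /l/ → [+nasal]; 7 /l/ → [+nasal]; 8 /s/ transparent; 9 /l/ → [+nasal]; 10 /v/ transparent; 11 /s/ transparent; 12 /u/ → [+nasal]; 13 /v/ transparent; 14 /v/ transparent; 15 /l/ → [+nasal]; 16 /n/ is itself a trigger — this domain ends here.
From /n/ at 3 leftward: 2 /r/ → [+nasal]; 1 /l/ → [+nasal]; word edge.
From /n/ at 16 rightward: 17 /n/ is itself a trigger — this domain ends here.
From /n/ at 16 leftward: 15 /l/ → [+nasal]; 14 /v/ transparent; 13 /v/ transparent; 12 /u/ → [+nasal]; 11 /s/ transparent; 10 /v/ transparent; 9 /l/ → [+nasal]; 8 /s/ transparent; 7 /l/ → [+nasal]; 6 /l/ → [+nasal]; 5 /s/ transparent; 4 /v/ transparent; 3 /n/ is itself a trigger — this domain ends here.
From /n/ at 17 rightward: word edge.
From /n/ at 17 leftward: 16 /n/ is itself a trigger — this domain ends here.
[+nasal] positions on the surface: 1 2 3 6 7 9 12 15 16 17.

10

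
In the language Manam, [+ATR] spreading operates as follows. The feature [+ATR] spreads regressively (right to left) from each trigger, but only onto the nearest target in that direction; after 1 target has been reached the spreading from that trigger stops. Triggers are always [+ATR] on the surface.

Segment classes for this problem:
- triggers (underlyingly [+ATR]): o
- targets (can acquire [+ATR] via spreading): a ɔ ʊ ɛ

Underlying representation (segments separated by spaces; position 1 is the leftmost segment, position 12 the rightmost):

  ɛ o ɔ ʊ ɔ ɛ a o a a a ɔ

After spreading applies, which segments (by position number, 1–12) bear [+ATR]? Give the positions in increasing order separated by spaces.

1 2 7 8

From /o/ at 2 leftward: 1 /ɛ/ → [+ATR]; bound reached.
From /o/ at 8 leftward: 7 /a/ → [+ATR]; bound reached.
Targets with no active source: positions 3 4 5 6 9 10 11 12 stay [-ATR].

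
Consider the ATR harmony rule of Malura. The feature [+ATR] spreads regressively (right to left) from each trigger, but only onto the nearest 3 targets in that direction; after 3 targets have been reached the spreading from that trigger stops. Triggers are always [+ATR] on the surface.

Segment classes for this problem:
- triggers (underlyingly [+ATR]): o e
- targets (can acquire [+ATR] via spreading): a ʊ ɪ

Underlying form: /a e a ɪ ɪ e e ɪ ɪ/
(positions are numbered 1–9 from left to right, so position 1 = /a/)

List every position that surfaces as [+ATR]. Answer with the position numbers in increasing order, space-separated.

From /e/ at 2 leftward: 1 /a/ → [+ATR]; word edge.
From /e/ at 6 leftward: 5 /ɪ/ → [+ATR]; 4 /ɪ/ → [+ATR]; 3 /a/ → [+ATR]; bound reached.
From /e/ at 7 leftward: 6 /e/ is itself a trigger — this domain ends here.
Targets with no active source: positions 8 9 stay [-ATR].

1 2 3 4 5 6 7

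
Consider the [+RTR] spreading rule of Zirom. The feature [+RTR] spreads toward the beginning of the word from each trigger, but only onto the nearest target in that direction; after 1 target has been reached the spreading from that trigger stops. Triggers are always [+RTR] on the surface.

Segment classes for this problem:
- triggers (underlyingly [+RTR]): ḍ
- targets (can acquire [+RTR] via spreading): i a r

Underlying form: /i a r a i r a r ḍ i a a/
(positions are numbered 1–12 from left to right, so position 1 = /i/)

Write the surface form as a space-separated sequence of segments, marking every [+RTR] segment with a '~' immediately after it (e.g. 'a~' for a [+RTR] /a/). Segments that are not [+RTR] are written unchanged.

From /ḍ/ at 9 leftward: 8 /r/ → [+RTR]; bound reached.
Targets with no active source: positions 1 2 3 4 5 6 7 10 11 12 stay [-emphatic].
[+RTR] positions on the surface: 8 9.

i a r a i r a r~ ḍ~ i a a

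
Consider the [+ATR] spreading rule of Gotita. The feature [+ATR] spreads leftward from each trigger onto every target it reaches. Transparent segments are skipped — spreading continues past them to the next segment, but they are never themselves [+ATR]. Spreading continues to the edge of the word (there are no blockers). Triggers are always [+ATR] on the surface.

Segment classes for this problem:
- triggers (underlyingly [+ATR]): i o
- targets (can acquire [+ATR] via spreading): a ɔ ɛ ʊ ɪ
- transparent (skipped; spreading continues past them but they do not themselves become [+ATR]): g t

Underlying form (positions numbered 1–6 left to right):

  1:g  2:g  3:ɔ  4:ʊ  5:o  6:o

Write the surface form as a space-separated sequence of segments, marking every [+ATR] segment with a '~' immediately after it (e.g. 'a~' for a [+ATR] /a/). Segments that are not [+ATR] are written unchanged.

From /o/ at 5 leftward: 4 /ʊ/ → [+ATR]; 3 /ɔ/ → [+ATR]; 2 /g/ transparent; 1 /g/ transparent; word edge.
From /o/ at 6 leftward: 5 /o/ is itself a trigger — this domain ends here.
[+ATR] positions on the surface: 3 4 5 6.

g g ɔ~ ʊ~ o~ o~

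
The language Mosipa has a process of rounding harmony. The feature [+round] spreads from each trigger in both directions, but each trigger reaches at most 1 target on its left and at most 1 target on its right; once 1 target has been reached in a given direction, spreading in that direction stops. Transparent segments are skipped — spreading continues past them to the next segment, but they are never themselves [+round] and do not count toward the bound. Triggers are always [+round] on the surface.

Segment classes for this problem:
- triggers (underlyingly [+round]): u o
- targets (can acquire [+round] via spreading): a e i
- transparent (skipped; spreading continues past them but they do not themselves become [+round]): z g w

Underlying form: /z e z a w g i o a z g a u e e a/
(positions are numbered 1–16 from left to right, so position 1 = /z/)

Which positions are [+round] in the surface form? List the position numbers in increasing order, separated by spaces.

7 8 9 12 13 14

From /o/ at 8 rightward: 9 /a/ → [+round]; bound reached.
From /o/ at 8 leftward: 7 /i/ → [+round]; bound reached.
From /u/ at 13 rightward: 14 /e/ → [+round]; bound reached.
From /u/ at 13 leftward: 12 /a/ → [+round]; bound reached.
Targets with no active source: positions 2 4 15 16 stay [-round].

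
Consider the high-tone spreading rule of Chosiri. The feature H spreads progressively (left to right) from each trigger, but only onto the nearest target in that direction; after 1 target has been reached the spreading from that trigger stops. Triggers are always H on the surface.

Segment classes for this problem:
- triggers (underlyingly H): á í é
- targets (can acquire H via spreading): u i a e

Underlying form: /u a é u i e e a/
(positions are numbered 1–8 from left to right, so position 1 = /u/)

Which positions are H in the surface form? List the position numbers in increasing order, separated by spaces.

3 4

From /é/ at 3 rightward: 4 /u/ → H; bound reached.
Targets with no active source: positions 1 2 5 6 7 8 stay [-high tone].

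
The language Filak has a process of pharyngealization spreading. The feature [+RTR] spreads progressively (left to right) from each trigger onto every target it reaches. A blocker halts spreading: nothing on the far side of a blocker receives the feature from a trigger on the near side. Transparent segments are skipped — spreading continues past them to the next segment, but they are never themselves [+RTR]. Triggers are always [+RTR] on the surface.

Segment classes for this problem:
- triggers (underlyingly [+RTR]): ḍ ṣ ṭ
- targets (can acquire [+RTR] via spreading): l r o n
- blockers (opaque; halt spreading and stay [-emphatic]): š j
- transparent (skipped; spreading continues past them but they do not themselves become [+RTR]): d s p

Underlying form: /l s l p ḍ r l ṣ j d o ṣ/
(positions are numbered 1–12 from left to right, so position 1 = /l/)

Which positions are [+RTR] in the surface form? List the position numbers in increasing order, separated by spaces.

From /ḍ/ at 5 rightward: 6 /r/ → [+RTR]; 7 /l/ → [+RTR]; 8 /ṣ/ is itself a trigger — this domain ends here.
From /ṣ/ at 8 rightward: 9 /j/ blocks.
From /ṣ/ at 12 rightward: word edge.
Targets with no active source: positions 1 3 11 stay [-emphatic].

5 6 7 8 12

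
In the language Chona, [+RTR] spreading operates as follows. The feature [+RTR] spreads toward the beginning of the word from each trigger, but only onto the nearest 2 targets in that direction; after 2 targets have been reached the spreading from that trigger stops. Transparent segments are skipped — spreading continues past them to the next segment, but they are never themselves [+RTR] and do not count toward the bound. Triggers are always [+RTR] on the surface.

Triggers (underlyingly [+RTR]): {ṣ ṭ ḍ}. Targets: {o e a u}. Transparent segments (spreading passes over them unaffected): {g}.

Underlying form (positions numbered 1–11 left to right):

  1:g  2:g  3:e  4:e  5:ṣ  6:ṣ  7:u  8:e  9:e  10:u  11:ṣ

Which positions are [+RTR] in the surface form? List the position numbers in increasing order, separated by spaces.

From /ṣ/ at 5 leftward: 4 /e/ → [+RTR]; 3 /e/ → [+RTR]; bound reached.
From /ṣ/ at 6 leftward: 5 /ṣ/ is itself a trigger — this domain ends here.
From /ṣ/ at 11 leftward: 10 /u/ → [+RTR]; 9 /e/ → [+RTR]; bound reached.
Targets with no active source: positions 7 8 stay [-emphatic].

3 4 5 6 9 10 11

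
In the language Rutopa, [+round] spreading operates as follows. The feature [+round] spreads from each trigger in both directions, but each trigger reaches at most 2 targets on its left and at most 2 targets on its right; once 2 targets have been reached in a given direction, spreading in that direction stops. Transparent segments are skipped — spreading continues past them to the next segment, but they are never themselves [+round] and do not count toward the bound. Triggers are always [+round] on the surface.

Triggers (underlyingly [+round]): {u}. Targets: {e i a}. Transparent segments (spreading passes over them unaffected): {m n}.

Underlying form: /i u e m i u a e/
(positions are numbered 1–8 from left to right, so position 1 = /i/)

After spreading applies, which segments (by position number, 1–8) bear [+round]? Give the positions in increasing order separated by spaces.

From /u/ at 2 rightward: 3 /e/ → [+round]; 4 /m/ transparent; 5 /i/ → [+round]; bound reached.
From /u/ at 2 leftward: 1 /i/ → [+round]; word edge.
From /u/ at 6 rightward: 7 /a/ → [+round]; 8 /e/ → [+round]; bound reached.
From /u/ at 6 leftward: 5 /i/ → [+round]; 4 /m/ transparent; 3 /e/ → [+round]; bound reached.

1 2 3 5 6 7 8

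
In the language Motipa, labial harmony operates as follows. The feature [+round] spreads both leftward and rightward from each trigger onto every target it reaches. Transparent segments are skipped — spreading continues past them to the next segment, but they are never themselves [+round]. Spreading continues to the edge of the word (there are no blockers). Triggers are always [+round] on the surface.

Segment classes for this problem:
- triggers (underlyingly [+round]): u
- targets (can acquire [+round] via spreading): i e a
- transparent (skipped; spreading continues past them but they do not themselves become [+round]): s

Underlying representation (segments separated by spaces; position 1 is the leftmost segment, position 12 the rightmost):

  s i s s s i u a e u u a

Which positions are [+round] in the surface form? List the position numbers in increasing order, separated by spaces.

2 6 7 8 9 10 11 12

From /u/ at 7 rightward: 8 /a/ → [+round]; 9 /e/ → [+round]; 10 /u/ is itself a trigger — this domain ends here.
From /u/ at 7 leftward: 6 /i/ → [+round]; 5 /s/ transparent; 4 /s/ transparent; 3 /s/ transparent; 2 /i/ → [+round]; 1 /s/ transparent; word edge.
From /u/ at 10 rightward: 11 /u/ is itself a trigger — this domain ends here.
From /u/ at 10 leftward: 9 /e/ → [+round]; 8 /a/ → [+round]; 7 /u/ is itself a trigger — this domain ends here.
From /u/ at 11 rightward: 12 /a/ → [+round]; word edge.
From /u/ at 11 leftward: 10 /u/ is itself a trigger — this domain ends here.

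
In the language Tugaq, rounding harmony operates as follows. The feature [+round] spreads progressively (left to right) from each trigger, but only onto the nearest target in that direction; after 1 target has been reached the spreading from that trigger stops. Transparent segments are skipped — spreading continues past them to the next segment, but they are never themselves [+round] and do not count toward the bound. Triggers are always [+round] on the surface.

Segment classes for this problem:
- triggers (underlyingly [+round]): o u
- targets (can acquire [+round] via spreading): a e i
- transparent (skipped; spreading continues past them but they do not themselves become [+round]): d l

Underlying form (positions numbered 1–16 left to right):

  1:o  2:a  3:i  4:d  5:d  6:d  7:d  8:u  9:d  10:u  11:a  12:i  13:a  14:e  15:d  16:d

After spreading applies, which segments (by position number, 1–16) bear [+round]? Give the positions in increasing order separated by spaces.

1 2 8 10 11

From /o/ at 1 rightward: 2 /a/ → [+round]; bound reached.
From /u/ at 8 rightward: 9 /d/ transparent; 10 /u/ is itself a trigger — this domain ends here.
From /u/ at 10 rightward: 11 /a/ → [+round]; bound reached.
Targets with no active source: positions 3 12 13 14 stay [-round].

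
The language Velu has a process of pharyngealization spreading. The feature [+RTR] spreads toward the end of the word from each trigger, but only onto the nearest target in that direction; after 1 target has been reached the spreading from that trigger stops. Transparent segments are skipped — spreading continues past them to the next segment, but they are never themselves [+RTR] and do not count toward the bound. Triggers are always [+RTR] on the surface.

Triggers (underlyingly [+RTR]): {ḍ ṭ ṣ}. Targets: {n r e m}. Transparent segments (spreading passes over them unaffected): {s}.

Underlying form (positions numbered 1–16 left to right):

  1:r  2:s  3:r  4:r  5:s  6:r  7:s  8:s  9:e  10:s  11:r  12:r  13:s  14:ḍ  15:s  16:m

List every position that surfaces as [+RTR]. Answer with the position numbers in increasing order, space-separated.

14 16

From /ḍ/ at 14 rightward: 15 /s/ transparent; 16 /m/ → [+RTR]; bound reached.
Targets with no active source: positions 1 3 4 6 9 11 12 stay [-emphatic].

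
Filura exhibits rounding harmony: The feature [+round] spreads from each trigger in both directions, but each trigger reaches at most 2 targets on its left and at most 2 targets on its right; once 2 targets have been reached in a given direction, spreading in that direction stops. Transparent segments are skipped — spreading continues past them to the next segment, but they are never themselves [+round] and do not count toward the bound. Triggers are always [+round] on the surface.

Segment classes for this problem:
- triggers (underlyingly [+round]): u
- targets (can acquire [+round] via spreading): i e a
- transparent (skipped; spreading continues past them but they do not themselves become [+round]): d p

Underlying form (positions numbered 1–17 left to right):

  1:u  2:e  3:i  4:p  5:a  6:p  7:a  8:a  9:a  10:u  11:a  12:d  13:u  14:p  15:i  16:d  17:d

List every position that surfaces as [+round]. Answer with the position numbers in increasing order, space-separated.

1 2 3 8 9 10 11 13 15

From /u/ at 1 rightward: 2 /e/ → [+round]; 3 /i/ → [+round]; bound reached.
From /u/ at 1 leftward: word edge.
From /u/ at 10 rightward: 11 /a/ → [+round]; 12 /d/ transparent; 13 /u/ is itself a trigger — this domain ends here.
From /u/ at 10 leftward: 9 /a/ → [+round]; 8 /a/ → [+round]; bound reached.
From /u/ at 13 rightward: 14 /p/ transparent; 15 /i/ → [+round]; 16 /d/ transparent; 17 /d/ transparent; word edge.
From /u/ at 13 leftward: 12 /d/ transparent; 11 /a/ → [+round]; 10 /u/ is itself a trigger — this domain ends here.
Targets with no active source: positions 5 7 stay [-round].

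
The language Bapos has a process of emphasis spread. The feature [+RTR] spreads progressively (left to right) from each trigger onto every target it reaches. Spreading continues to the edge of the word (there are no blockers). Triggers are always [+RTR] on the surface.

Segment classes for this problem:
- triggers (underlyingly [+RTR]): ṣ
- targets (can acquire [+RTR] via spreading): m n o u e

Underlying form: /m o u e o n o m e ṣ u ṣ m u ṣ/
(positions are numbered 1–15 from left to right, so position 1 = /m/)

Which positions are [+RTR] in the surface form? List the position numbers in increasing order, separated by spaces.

From /ṣ/ at 10 rightward: 11 /u/ → [+RTR]; 12 /ṣ/ is itself a trigger — this domain ends here.
From /ṣ/ at 12 rightward: 13 /m/ → [+RTR]; 14 /u/ → [+RTR]; 15 /ṣ/ is itself a trigger — this domain ends here.
From /ṣ/ at 15 rightward: word edge.
Targets with no active source: positions 1 2 3 4 5 6 7 8 9 stay [-emphatic].

10 11 12 13 14 15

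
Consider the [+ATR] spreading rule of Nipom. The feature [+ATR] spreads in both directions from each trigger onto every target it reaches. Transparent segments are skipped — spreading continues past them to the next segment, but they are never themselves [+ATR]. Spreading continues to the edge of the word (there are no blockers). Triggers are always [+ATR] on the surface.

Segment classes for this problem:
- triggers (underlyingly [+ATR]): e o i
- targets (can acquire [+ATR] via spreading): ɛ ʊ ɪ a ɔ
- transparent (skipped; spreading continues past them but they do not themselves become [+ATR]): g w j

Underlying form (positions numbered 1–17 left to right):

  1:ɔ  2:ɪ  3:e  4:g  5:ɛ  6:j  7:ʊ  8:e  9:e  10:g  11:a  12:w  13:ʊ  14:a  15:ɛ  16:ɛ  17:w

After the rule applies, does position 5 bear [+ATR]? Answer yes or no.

yes

From /e/ at 3 rightward: 4 /g/ transparent; 5 /ɛ/ → [+ATR]; 6 /j/ transparent; 7 /ʊ/ → [+ATR]; 8 /e/ is itself a trigger — this domain ends here.
From /e/ at 3 leftward: 2 /ɪ/ → [+ATR]; 1 /ɔ/ → [+ATR]; word edge.
From /e/ at 8 rightward: 9 /e/ is itself a trigger — this domain ends here.
From /e/ at 8 leftward: 7 /ʊ/ → [+ATR]; 6 /j/ transparent; 5 /ɛ/ → [+ATR]; 4 /g/ transparent; 3 /e/ is itself a trigger — this domain ends here.
From /e/ at 9 rightward: 10 /g/ transparent; 11 /a/ → [+ATR]; 12 /w/ transparent; 13 /ʊ/ → [+ATR]; 14 /a/ → [+ATR]; 15 /ɛ/ → [+ATR]; 16 /ɛ/ → [+ATR]; 17 /w/ transparent; word edge.
From /e/ at 9 leftward: 8 /e/ is itself a trigger — this domain ends here.
[+ATR] positions on the surface: 1 2 3 5 7 8 9 11 13 14 15 16.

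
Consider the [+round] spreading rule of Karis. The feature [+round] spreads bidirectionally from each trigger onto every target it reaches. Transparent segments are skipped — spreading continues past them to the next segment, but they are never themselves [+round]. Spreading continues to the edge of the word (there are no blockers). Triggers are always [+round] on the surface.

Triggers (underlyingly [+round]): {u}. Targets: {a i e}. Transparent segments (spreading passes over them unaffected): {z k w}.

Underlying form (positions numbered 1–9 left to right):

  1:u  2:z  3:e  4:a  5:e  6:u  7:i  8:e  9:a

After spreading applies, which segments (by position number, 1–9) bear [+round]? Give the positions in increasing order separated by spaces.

1 3 4 5 6 7 8 9

From /u/ at 1 rightward: 2 /z/ transparent; 3 /e/ → [+round]; 4 /a/ → [+round]; 5 /e/ → [+round]; 6 /u/ is itself a trigger — this domain ends here.
From /u/ at 1 leftward: word edge.
From /u/ at 6 rightward: 7 /i/ → [+round]; 8 /e/ → [+round]; 9 /a/ → [+round]; word edge.
From /u/ at 6 leftward: 5 /e/ → [+round]; 4 /a/ → [+round]; 3 /e/ → [+round]; 2 /z/ transparent; 1 /u/ is itself a trigger — this domain ends here.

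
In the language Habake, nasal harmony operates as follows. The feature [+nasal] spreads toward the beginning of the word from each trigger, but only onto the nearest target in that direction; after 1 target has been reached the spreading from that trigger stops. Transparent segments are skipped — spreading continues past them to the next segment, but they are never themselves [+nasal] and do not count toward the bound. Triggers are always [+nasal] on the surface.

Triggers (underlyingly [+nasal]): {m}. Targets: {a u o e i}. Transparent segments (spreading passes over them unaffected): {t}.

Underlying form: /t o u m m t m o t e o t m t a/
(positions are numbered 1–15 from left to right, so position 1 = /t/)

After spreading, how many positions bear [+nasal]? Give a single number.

From /m/ at 4 leftward: 3 /u/ → [+nasal]; bound reached.
From /m/ at 5 leftward: 4 /m/ is itself a trigger — this domain ends here.
From /m/ at 7 leftward: 6 /t/ transparent; 5 /m/ is itself a trigger — this domain ends here.
From /m/ at 13 leftward: 12 /t/ transparent; 11 /o/ → [+nasal]; bound reached.
Targets with no active source: positions 2 8 10 15 stay [-nasal].
[+nasal] positions on the surface: 3 4 5 7 11 13.

6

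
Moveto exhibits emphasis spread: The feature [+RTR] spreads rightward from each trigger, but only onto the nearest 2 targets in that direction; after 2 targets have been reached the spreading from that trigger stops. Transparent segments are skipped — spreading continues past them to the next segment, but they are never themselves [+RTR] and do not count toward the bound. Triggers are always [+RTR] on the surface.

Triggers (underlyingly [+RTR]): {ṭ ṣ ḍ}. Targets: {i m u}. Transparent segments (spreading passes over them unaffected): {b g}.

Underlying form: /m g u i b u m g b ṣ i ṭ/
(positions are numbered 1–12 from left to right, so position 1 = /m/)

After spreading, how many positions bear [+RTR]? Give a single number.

3

From /ṣ/ at 10 rightward: 11 /i/ → [+RTR]; 12 /ṭ/ is itself a trigger — this domain ends here.
From /ṭ/ at 12 rightward: word edge.
Targets with no active source: positions 1 3 4 6 7 stay [-emphatic].
[+RTR] positions on the surface: 10 11 12.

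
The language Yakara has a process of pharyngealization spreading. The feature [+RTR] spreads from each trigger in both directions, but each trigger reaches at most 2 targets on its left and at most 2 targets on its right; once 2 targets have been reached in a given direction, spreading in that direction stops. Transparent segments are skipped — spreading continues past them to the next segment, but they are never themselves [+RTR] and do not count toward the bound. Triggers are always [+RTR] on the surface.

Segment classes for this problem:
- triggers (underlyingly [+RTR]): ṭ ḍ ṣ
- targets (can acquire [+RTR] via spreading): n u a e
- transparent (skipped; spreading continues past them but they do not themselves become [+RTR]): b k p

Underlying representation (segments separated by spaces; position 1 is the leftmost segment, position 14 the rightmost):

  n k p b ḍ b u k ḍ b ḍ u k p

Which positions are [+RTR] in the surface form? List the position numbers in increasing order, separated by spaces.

From /ḍ/ at 5 rightward: 6 /b/ transparent; 7 /u/ → [+RTR]; 8 /k/ transparent; 9 /ḍ/ is itself a trigger — this domain ends here.
From /ḍ/ at 5 leftward: 4 /b/ transparent; 3 /p/ transparent; 2 /k/ transparent; 1 /n/ → [+RTR]; word edge.
From /ḍ/ at 9 rightward: 10 /b/ transparent; 11 /ḍ/ is itself a trigger — this domain ends here.
From /ḍ/ at 9 leftward: 8 /k/ transparent; 7 /u/ → [+RTR]; 6 /b/ transparent; 5 /ḍ/ is itself a trigger — this domain ends here.
From /ḍ/ at 11 rightward: 12 /u/ → [+RTR]; 13 /k/ transparent; 14 /p/ transparent; word edge.
From /ḍ/ at 11 leftward: 10 /b/ transparent; 9 /ḍ/ is itself a trigger — this domain ends here.

1 5 7 9 11 12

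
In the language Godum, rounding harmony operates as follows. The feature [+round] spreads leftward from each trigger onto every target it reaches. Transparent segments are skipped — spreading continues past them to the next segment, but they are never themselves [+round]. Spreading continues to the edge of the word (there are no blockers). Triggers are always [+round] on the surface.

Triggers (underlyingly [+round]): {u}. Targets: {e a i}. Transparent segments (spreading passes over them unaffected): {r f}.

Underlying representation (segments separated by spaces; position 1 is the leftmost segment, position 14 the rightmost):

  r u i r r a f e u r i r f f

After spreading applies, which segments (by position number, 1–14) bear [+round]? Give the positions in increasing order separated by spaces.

2 3 6 8 9

From /u/ at 2 leftward: 1 /r/ transparent; word edge.
From /u/ at 9 leftward: 8 /e/ → [+round]; 7 /f/ transparent; 6 /a/ → [+round]; 5 /r/ transparent; 4 /r/ transparent; 3 /i/ → [+round]; 2 /u/ is itself a trigger — this domain ends here.
Target with no active source: position 11 stays [-round].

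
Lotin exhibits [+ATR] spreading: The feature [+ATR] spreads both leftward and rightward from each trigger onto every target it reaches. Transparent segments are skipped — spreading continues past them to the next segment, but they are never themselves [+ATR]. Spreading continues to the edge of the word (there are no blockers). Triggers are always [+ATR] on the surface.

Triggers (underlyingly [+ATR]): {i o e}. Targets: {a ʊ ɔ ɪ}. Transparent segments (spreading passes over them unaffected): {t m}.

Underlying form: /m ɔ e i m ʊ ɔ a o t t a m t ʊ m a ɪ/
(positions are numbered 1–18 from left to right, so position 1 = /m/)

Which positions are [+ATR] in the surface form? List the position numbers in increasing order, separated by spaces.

From /e/ at 3 rightward: 4 /i/ is itself a trigger — this domain ends here.
From /e/ at 3 leftward: 2 /ɔ/ → [+ATR]; 1 /m/ transparent; word edge.
From /i/ at 4 rightward: 5 /m/ transparent; 6 /ʊ/ → [+ATR]; 7 /ɔ/ → [+ATR]; 8 /a/ → [+ATR]; 9 /o/ is itself a trigger — this domain ends here.
From /i/ at 4 leftward: 3 /e/ is itself a trigger — this domain ends here.
From /o/ at 9 rightward: 10 /t/ transparent; 11 /t/ transparent; 12 /a/ → [+ATR]; 13 /m/ transparent; 14 /t/ transparent; 15 /ʊ/ → [+ATR]; 16 /m/ transparent; 17 /a/ → [+ATR]; 18 /ɪ/ → [+ATR]; word edge.
From /o/ at 9 leftward: 8 /a/ → [+ATR]; 7 /ɔ/ → [+ATR]; 6 /ʊ/ → [+ATR]; 5 /m/ transparent; 4 /i/ is itself a trigger — this domain ends here.

2 3 4 6 7 8 9 12 15 17 18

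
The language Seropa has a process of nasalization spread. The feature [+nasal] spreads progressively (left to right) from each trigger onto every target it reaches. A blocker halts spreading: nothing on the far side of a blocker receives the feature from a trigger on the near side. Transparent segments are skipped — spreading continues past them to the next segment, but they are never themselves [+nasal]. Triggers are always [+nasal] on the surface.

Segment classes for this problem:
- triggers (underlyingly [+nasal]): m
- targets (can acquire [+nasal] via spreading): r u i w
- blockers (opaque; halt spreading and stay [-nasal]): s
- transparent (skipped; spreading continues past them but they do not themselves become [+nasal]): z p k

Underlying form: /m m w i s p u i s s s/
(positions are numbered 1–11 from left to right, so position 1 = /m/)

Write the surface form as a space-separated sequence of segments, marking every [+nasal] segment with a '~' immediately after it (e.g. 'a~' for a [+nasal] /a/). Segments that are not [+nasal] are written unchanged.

m~ m~ w~ i~ s p u i s s s

From /m/ at 1 rightward: 2 /m/ is itself a trigger — this domain ends here.
From /m/ at 2 rightward: 3 /w/ → [+nasal]; 4 /i/ → [+nasal]; 5 /s/ blocks.
Targets with no active source: positions 7 8 stay [-nasal].
[+nasal] positions on the surface: 1 2 3 4.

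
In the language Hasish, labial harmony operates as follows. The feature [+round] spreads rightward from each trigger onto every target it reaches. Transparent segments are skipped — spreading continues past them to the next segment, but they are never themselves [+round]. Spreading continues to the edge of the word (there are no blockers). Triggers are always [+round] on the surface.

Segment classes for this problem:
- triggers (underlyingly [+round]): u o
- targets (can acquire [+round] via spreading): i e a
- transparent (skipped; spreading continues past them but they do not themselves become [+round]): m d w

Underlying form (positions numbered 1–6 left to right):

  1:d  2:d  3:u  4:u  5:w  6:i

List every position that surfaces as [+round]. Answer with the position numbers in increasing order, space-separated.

From /u/ at 3 rightward: 4 /u/ is itself a trigger — this domain ends here.
From /u/ at 4 rightward: 5 /w/ transparent; 6 /i/ → [+round]; word edge.

3 4 6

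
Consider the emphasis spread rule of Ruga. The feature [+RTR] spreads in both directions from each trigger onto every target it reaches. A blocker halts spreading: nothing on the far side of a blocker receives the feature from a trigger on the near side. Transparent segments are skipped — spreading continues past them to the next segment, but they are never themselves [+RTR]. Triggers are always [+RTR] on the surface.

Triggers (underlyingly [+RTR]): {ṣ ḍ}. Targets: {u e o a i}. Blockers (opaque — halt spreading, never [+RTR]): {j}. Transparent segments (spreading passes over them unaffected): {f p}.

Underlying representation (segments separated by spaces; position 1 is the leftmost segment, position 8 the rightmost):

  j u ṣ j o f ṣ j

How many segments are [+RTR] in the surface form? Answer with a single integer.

4

From /ṣ/ at 3 rightward: 4 /j/ blocks.
From /ṣ/ at 3 leftward: 2 /u/ → [+RTR]; 1 /j/ blocks.
From /ṣ/ at 7 rightward: 8 /j/ blocks.
From /ṣ/ at 7 leftward: 6 /f/ transparent; 5 /o/ → [+RTR]; 4 /j/ blocks.
[+RTR] positions on the surface: 2 3 5 7.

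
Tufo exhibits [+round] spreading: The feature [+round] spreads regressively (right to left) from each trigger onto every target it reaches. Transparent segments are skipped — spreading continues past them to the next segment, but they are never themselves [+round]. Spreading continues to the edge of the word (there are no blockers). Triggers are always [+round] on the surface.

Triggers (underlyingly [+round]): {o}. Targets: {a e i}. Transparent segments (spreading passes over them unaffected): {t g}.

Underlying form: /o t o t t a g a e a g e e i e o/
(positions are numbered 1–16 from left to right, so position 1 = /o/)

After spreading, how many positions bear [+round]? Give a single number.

11

From /o/ at 1 leftward: word edge.
From /o/ at 3 leftward: 2 /t/ transparent; 1 /o/ is itself a trigger — this domain ends here.
From /o/ at 16 leftward: 15 /e/ → [+round]; 14 /i/ → [+round]; 13 /e/ → [+round]; 12 /e/ → [+round]; 11 /g/ transparent; 10 /a/ → [+round]; 9 /e/ → [+round]; 8 /a/ → [+round]; 7 /g/ transparent; 6 /a/ → [+round]; 5 /t/ transparent; 4 /t/ transparent; 3 /o/ is itself a trigger — this domain ends here.
[+round] positions on the surface: 1 3 6 8 9 10 12 13 14 15 16.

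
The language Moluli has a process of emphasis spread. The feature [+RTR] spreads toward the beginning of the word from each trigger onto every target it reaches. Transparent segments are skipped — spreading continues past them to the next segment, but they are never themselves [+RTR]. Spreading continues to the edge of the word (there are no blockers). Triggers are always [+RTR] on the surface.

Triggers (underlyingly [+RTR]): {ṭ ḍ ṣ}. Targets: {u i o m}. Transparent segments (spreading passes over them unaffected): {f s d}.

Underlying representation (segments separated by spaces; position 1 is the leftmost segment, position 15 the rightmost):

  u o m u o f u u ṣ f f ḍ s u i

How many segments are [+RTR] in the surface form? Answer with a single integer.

From /ṣ/ at 9 leftward: 8 /u/ → [+RTR]; 7 /u/ → [+RTR]; 6 /f/ transparent; 5 /o/ → [+RTR]; 4 /u/ → [+RTR]; 3 /m/ → [+RTR]; 2 /o/ → [+RTR]; 1 /u/ → [+RTR]; word edge.
From /ḍ/ at 12 leftward: 11 /f/ transparent; 10 /f/ transparent; 9 /ṣ/ is itself a trigger — this domain ends here.
Targets with no active source: positions 14 15 stay [-emphatic].
[+RTR] positions on the surface: 1 2 3 4 5 7 8 9 12.

9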